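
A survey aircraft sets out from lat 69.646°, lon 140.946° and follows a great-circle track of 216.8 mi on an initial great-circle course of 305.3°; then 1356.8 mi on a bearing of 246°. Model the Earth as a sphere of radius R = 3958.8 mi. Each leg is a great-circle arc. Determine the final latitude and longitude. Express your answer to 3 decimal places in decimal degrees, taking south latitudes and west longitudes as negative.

latitude 58.019°, longitude 97.514°

Apply the spherical direct solution leg by leg, carrying full precision between legs.
Leg 1: from (69.646°, 140.946°), δ = 216.8/3958.8 = 0.054764 rad, θ = 305.3° → φ = 71.291°, λ = 132.941°.
Leg 2: from (71.291°, 132.941°), δ = 1356.8/3958.8 = 0.342730 rad, θ = 246° → φ = 58.019°, λ = 97.514°.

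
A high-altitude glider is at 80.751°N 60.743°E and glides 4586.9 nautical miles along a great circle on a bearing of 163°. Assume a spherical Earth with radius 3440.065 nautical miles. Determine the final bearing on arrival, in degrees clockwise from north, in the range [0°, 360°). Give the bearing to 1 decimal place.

final bearing 177.3°

Angular distance δ = d/R = 4586.9 / 3440.065 = 1.333376 rad.
With φ₁ = 80.751° = 1.409371 rad and θ = 163° = 2.844887 rad:
Destination latitude: φ₂ = arcsin( sin φ₁ cos δ + cos φ₁ sin δ cos θ ) = arcsin(0.082748) = 4.747°.
Δλ = atan2( sin θ sin δ cos φ₁ , cos δ − sin φ₁ sin φ₂ ) = atan2(0.045673, 0.153524) = 0.289161 rad = 16.568°.
λ₂ = λ₁ + Δλ = 77.311°.
The forward bearing on arrival equals the back-azimuth from the destination plus 180°.
Back-azimuth from P₂ (4.7°, 77.3°) to P₁ (80.8°, 60.7°), with Δλ' = λ₁ − λ₂ = -16.6°: atan2( sin Δλ' cos φ₁ , cos φ₂ sin φ₁ − sin φ₂ cos φ₁ cos Δλ' ) = 357.3°.
Final bearing = (357.3° + 180°) mod 360° = 177.3°.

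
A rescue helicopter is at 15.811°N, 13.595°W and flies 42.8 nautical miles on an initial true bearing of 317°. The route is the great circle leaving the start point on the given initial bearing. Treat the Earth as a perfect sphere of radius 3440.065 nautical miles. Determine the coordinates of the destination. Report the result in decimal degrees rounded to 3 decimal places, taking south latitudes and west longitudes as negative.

Central angle δ = d/R = 0.012442 rad.
With φ₁ = 15.811° = 0.275954 rad and θ = 317° = 5.532694 rad:
sin φ₂ = sin φ₁ cos δ + cos φ₁ sin δ cos θ = (0.272465)(0.999923) + (0.962166)(0.012441)(0.731354) = 0.281199
φ₂ = asin(0.281199) = 0.285043 rad = 16.332°.
Then Δλ = atan2(-0.008164, 0.923306) = -0.008842 rad, from sin θ sin δ cos φ₁ over cos δ − sin φ₁ sin φ₂.
Hence λ₂ = -13.595° + -0.507° = -14.102°.

latitude 16.332°, longitude -14.102°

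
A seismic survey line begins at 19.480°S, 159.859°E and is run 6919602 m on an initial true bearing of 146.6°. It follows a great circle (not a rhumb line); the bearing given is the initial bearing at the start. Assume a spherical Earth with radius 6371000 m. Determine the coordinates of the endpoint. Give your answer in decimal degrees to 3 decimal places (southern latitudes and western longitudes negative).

latitude -58.406°, longitude -131.749°

Angular distance δ = d/R = 6919602 / 6371000 = 1.086109 rad.
Start latitude φ₁ = -0.339990 rad; initial bearing θ = 2.558653 rad.
Destination latitude: φ₂ = arcsin( sin φ₁ cos δ + cos φ₁ sin δ cos θ ) = arcsin(-0.851784) = -58.406°.
For the longitude increment, Δλ = atan2( sin θ sin δ cos φ₁, cos δ − sin φ₁ sin φ₂ ) = atan2(0.459196, 0.181880) = 68.392°.
λ₂ = 159.859° + 68.392° = 228.251°, normalized to (−180°, 180°] → -131.749°.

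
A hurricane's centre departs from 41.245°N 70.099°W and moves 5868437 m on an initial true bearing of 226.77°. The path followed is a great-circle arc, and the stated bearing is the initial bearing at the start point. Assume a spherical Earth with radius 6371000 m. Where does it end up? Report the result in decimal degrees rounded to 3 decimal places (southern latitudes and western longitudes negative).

Angular distance δ = d/R = 5868437 / 6371000 = 0.921117 rad.
With φ₁ = 41.245° = 0.719861 rad and θ = 226.77° = 3.957883 rad:
Applying the spherical law of cosines for sides, sin φ₂ = sin φ₁ cos δ + cos φ₁ sin δ cos θ = -0.011261, so φ₂ = -0.645°.
Δλ = atan2( sin θ sin δ cos φ₁ , cos δ − sin φ₁ sin φ₂ ) = atan2(-0.436233, 0.612355) = -0.618990 rad = -35.466°.
Hence λ₂ = -70.099° + -35.466° = -105.565°.

latitude -0.645°, longitude -105.565°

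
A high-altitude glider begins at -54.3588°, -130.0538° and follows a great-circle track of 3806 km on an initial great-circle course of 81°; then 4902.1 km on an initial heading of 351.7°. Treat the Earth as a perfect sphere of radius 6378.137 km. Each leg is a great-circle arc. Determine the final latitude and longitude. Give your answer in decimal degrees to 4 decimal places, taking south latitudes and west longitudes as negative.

latitude 5.3179°, longitude -90.7563°

Apply the spherical direct solution leg by leg, carrying full precision between legs.
Leg 1: from (-54.3588°, -130.0538°), δ = 3806/6378.137 = 0.596726 rad, θ = 81° → φ = -38.3900°, λ = -84.9724°.
Leg 2: from (-38.3900°, -84.9724°), δ = 4902.1/6378.137 = 0.768579 rad, θ = 351.7° → φ = 5.3179°, λ = -90.7563°.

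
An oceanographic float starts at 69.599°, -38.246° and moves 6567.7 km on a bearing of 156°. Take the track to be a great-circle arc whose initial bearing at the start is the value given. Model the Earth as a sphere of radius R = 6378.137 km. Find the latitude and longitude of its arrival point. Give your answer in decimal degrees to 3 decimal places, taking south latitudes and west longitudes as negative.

latitude 12.110°, longitude -17.356°

Central angle δ = d/R = 1.029721 rad.
Start latitude φ₁ = 1.214732 rad; initial bearing θ = 2.722714 rad.
Destination latitude: φ₂ = arcsin( sin φ₁ cos δ + cos φ₁ sin δ cos θ ) = arcsin(0.209789) = 12.110°.
Then Δλ = atan2(0.121531, 0.318428) = 0.364595 rad, from sin θ sin δ cos φ₁ over cos δ − sin φ₁ sin φ₂.
λ₂ = -38.246° + 20.890° = -17.356°.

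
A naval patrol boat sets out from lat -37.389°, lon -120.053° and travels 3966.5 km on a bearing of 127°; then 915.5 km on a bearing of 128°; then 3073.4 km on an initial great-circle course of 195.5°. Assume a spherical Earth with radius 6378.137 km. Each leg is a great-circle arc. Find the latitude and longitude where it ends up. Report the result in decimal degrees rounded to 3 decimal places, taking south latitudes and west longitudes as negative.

Apply the spherical direct solution leg by leg, carrying full precision between legs.
Leg 1: from (-37.389°, -120.053°), δ = 3966.5/6378.137 = 0.621890 rad, θ = 127° → φ = -50.543°, λ = -72.988°.
Leg 2: from (-50.543°, -72.988°), δ = 915.5/6378.137 = 0.143537 rad, θ = 128° → φ = -55.098°, λ = -61.627°.
Leg 3: from (-55.098°, -61.627°), δ = 3073.4/6378.137 = 0.481865 rad, θ = 195.5° → φ = -79.193°, λ = -102.966°.

latitude -79.193°, longitude -102.966°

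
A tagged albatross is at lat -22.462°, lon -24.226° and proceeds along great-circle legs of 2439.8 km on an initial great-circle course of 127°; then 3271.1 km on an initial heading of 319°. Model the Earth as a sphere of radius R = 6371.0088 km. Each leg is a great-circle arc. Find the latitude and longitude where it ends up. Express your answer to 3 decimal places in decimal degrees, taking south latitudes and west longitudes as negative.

latitude -10.554°, longitude -22.208°

Apply the spherical direct solution leg by leg, carrying full precision between legs.
Leg 1: from (-22.462°, -24.226°), δ = 2439.8/6371.0088 = 0.382953 rad, θ = 127° → φ = -34.209°, λ = -3.074°.
Leg 2: from (-34.209°, -3.074°), δ = 3271.1/6371.0088 = 0.513435 rad, θ = 319° → φ = -10.554°, λ = -22.208°.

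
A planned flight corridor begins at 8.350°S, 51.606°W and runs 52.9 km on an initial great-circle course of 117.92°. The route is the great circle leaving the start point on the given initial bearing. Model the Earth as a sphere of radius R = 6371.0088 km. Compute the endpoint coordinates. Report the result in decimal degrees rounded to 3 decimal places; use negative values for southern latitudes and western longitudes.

δ = 52.9/6371.0088 = 0.008303 rad (0.4757°).
Start latitude φ₁ = -0.145735 rad; initial bearing θ = 2.058092 rad.
Destination latitude: φ₂ = arcsin( sin φ₁ cos δ + cos φ₁ sin δ cos θ ) = arcsin(-0.149061) = -8.573°.
For the longitude increment, Δλ = atan2( sin θ sin δ cos φ₁, cos δ − sin φ₁ sin φ₂ ) = atan2(0.007259, 0.978319) = 0.425°.
λ₂ = -51.606° + 0.425° = -51.181°.

latitude -8.573°, longitude -51.181°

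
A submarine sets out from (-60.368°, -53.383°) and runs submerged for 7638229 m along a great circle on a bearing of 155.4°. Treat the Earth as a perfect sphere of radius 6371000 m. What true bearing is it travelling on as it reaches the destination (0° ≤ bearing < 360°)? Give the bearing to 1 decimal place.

final bearing 17.7°

Central angle δ = d/R = 1.198906 rad.
Start latitude φ₁ = -1.053620 rad; initial bearing θ = 2.712242 rad.
Applying the spherical law of cosines for sides, sin φ₂ = sin φ₁ cos δ + cos φ₁ sin δ cos θ = -0.734675, so φ₂ = -47.280°.
Then Δλ = atan2(0.191751, -0.275216) = 2.533065 rad, from sin θ sin δ cos φ₁ over cos δ − sin φ₁ sin φ₂.
Hence λ₂ = -53.383° + 145.134° = 91.751°.
The forward bearing on arrival equals the back-azimuth from the destination plus 180°.
Back-azimuth from P₂ (-47.3°, 91.8°) to P₁ (-60.4°, -53.4°), with Δλ' = λ₁ − λ₂ = -145.1°: atan2( sin Δλ' cos φ₁ , cos φ₂ sin φ₁ − sin φ₂ cos φ₁ cos Δλ' ) = 197.7°.
Final bearing = (197.7° + 180°) mod 360° = 17.7°.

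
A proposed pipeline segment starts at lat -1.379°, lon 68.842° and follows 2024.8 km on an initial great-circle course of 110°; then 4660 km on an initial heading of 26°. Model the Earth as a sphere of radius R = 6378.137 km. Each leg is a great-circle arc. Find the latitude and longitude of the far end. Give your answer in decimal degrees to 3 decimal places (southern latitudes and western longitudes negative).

Apply the spherical direct solution leg by leg, carrying full precision between legs.
Leg 1: from (-1.379°, 68.842°), δ = 2024.8/6378.137 = 0.317459 rad, θ = 110° → φ = -7.446°, λ = 86.049°.
Leg 2: from (-7.446°, 86.049°), δ = 4660/6378.137 = 0.730621 rad, θ = 26° → φ = 29.882°, λ = 105.767°.

latitude 29.882°, longitude 105.767°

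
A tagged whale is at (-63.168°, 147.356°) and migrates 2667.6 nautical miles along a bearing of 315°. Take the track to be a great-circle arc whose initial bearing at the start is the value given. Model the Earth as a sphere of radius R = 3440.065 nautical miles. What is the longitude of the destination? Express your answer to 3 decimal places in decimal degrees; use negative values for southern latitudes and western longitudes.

The arc subtends δ = 2667.6/3440.065 = 0.775450 rad at the centre.
Start latitude φ₁ = -1.102490 rad; initial bearing θ = 5.497787 rad.
sin φ₂ = sin φ₁ cos δ + cos φ₁ sin δ cos θ = (-0.892334)(0.714106) + (0.451376)(0.700038)(0.707107) = -0.413789
φ₂ = asin(-0.413789) = -0.426612 rad = -24.443°.
For the longitude increment, Δλ = atan2( sin θ sin δ cos φ₁, cos δ − sin φ₁ sin φ₂ ) = atan2(-0.223432, 0.344868) = -32.938°.
λ₂ = λ₁ + Δλ = 114.418°.

longitude 114.418°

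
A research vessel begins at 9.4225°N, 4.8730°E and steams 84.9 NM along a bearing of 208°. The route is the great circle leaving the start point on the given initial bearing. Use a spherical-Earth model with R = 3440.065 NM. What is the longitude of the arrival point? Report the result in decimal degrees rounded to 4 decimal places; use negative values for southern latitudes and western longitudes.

The arc subtends δ = 84.9/3440.065 = 0.024680 rad at the centre.
Converting: φ₁ = 0.164454 rad, θ = 3.630285 rad.
Applying the spherical law of cosines for sides, sin φ₂ = sin φ₁ cos δ + cos φ₁ sin δ cos θ = 0.142169, so φ₂ = 8.1734°.
Then Δλ = atan2(-0.011429, 0.976421) = -0.011704 rad, from sin θ sin δ cos φ₁ over cos δ − sin φ₁ sin φ₂.
Hence λ₂ = 4.8730° + -0.6706° = 4.2024°.

longitude 4.2024°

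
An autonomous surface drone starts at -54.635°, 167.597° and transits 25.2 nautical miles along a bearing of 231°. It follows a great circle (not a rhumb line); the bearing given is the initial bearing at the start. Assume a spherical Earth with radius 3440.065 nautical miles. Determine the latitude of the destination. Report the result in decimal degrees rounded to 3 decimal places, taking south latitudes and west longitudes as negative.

Angular distance δ = d/R = 25.2 / 3440.065 = 0.007325 rad.
Start latitude φ₁ = -0.953561 rad; initial bearing θ = 4.031711 rad.
Applying the spherical law of cosines for sides, sin φ₂ = sin φ₁ cos δ + cos φ₁ sin δ cos θ = -0.818128, so φ₂ = -54.898°.
Δλ = atan2( sin θ sin δ cos φ₁ , cos δ − sin φ₁ sin φ₂ ) = atan2(-0.003295, 0.332805) = -0.009900 rad = -0.567°.
Hence λ₂ = 167.597° + -0.567° = 167.030°.

latitude -54.898°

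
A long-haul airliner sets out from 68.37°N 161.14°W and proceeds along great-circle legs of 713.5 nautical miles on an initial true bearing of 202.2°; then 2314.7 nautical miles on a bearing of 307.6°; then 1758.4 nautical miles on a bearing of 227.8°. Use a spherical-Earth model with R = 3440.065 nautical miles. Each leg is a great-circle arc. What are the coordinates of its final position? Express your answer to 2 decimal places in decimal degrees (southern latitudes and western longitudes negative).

Apply the spherical direct solution leg by leg, carrying full precision between legs.
Leg 1: from (68.37°, -161.14°), δ = 713.5/3440.065 = 0.207409 rad, θ = 202.2° → φ = 57.07°, λ = -169.37°.
Leg 2: from (57.07°, -169.37°), δ = 2314.7/3440.065 = 0.672865 rad, θ = 307.6° → φ = 59.67°, λ = 112.73°.
Leg 3: from (59.67°, 112.73°), δ = 1758.4/3440.065 = 0.511153 rad, θ = 227.8° → φ = 35.93°, λ = 86.15°.

latitude 35.93°, longitude 86.15°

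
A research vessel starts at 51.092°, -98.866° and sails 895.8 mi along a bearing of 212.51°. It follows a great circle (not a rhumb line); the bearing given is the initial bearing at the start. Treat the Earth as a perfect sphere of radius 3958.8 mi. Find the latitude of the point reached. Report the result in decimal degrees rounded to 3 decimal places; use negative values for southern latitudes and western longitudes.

latitude 39.754°

The arc subtends δ = 895.8/3958.8 = 0.226281 rad at the centre.
Start latitude φ₁ = 0.891724 rad; initial bearing θ = 3.708999 rad.
Destination latitude: φ₂ = arcsin( sin φ₁ cos δ + cos φ₁ sin δ cos θ ) = arcsin(0.639489) = 39.754°.
For the longitude increment, Δλ = atan2( sin θ sin δ cos φ₁, cos δ − sin φ₁ sin φ₂ ) = atan2(-0.075732, 0.476886) = -9.024°.
λ₂ = -98.866° + -9.024° = -107.890°.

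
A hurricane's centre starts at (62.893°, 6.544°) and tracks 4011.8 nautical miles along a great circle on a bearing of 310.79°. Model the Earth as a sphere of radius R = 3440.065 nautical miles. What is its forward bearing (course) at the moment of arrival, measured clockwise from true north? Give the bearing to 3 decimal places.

Angular distance δ = d/R = 4011.8 / 3440.065 = 1.166199 rad.
With φ₁ = 62.893° = 1.097690 rad and θ = 310.79° = 5.424309 rad:
Destination latitude: φ₂ = arcsin( sin φ₁ cos δ + cos φ₁ sin δ cos θ ) = arcsin(0.624049) = 38.612°.
Then Δλ = atan2(-0.317126, -0.161853) = -2.042708 rad, from sin θ sin δ cos φ₁ over cos δ − sin φ₁ sin φ₂.
Hence λ₂ = 6.544° + -117.039° = -110.495°.
The forward bearing on arrival equals the back-azimuth from the destination plus 180°.
Back-azimuth from P₂ (38.612°, -110.495°) to P₁ (62.893°, 6.544°), with Δλ' = λ₁ − λ₂ = 117.039°: atan2( sin Δλ' cos φ₁ , cos φ₂ sin φ₁ − sin φ₂ cos φ₁ cos Δλ' ) = 26.199°.
Final bearing = (26.199° + 180°) mod 360° = 206.199°.

final bearing 206.199°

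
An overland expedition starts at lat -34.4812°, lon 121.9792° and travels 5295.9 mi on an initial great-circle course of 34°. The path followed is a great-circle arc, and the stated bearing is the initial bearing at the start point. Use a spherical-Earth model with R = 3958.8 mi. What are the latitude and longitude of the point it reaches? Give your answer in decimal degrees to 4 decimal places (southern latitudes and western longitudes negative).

latitude 32.2876°, longitude 162.0393°

Angular distance δ = d/R = 5295.9 / 3958.8 = 1.337754 rad.
Converting: φ₁ = -0.601810 rad, θ = 0.593412 rad.
Applying the spherical law of cosines for sides, sin φ₂ = sin φ₁ cos δ + cos φ₁ sin δ cos θ = 0.534170, so φ₂ = 32.2876°.
Then Δλ = atan2(0.448489, 0.533351) = 0.699181 rad, from sin θ sin δ cos φ₁ over cos δ − sin φ₁ sin φ₂.
λ₂ = 121.9792° + 40.0601° = 162.0393°.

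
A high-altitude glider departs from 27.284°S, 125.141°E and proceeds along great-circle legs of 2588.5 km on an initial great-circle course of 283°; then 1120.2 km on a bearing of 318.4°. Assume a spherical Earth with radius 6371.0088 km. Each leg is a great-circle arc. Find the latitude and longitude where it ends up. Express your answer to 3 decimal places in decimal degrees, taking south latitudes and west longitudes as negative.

latitude -12.350°, longitude 94.121°

Apply the spherical direct solution leg by leg, carrying full precision between legs.
Leg 1: from (-27.284°, 125.141°), δ = 2588.5/6371.0088 = 0.406294 rad, θ = 283° → φ = -20.003°, λ = 100.949°.
Leg 2: from (-20.003°, 100.949°), δ = 1120.2/6371.0088 = 0.175828 rad, θ = 318.4° → φ = -12.350°, λ = 94.121°.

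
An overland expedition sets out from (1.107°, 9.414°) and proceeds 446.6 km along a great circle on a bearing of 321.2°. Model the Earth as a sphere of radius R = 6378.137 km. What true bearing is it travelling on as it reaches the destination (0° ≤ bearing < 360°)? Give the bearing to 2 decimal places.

Central angle δ = d/R = 0.070020 rad.
With φ₁ = 1.107° = 0.019321 rad and θ = 321.2° = 5.605998 rad:
Destination latitude: φ₂ = arcsin( sin φ₁ cos δ + cos φ₁ sin δ cos θ ) = arcsin(0.073787) = 4.232°.
For the longitude increment, Δλ = atan2( sin θ sin δ cos φ₁, cos δ − sin φ₁ sin φ₂ ) = atan2(-0.043831, 0.996124) = -2.519°.
λ₂ = λ₁ + Δλ = 6.895°.
The forward bearing on arrival equals the back-azimuth from the destination plus 180°.
Back-azimuth from P₂ (4.23°, 6.89°) to P₁ (1.11°, 9.41°), with Δλ' = λ₁ − λ₂ = 2.52°: atan2( sin Δλ' cos φ₁ , cos φ₂ sin φ₁ − sin φ₂ cos φ₁ cos Δλ' ) = 141.08°.
Final bearing = (141.08° + 180°) mod 360° = 321.08°.

final bearing 321.08°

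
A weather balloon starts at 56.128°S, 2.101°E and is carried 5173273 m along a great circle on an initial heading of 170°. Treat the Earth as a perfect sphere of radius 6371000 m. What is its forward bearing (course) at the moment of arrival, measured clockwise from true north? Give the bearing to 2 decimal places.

final bearing 23.29°

δ = 5173273/6371000 = 0.812003 rad (46.5244°).
With φ₁ = -56.128° = -0.979618 rad and θ = 170° = 2.967060 rad:
sin φ₂ = sin φ₁ cos δ + cos φ₁ sin δ cos θ = (-0.830285)(0.688046) + (0.557339)(0.725667)(-0.984808) = -0.969573
φ₂ = asin(-0.969573) = -1.323479 rad = -75.830°.
For the longitude increment, Δλ = atan2( sin θ sin δ cos φ₁, cos δ − sin φ₁ sin φ₂ ) = atan2(0.070231, -0.116975) = 149.020°.
λ₂ = 2.101° + 149.020° = 151.121°.
The forward bearing on arrival equals the back-azimuth from the destination plus 180°.
Back-azimuth from P₂ (-75.83°, 151.12°) to P₁ (-56.13°, 2.10°), with Δλ' = λ₁ − λ₂ = -149.02°: atan2( sin Δλ' cos φ₁ , cos φ₂ sin φ₁ − sin φ₂ cos φ₁ cos Δλ' ) = 203.29°.
Final bearing = (203.29° + 180°) mod 360° = 23.29°.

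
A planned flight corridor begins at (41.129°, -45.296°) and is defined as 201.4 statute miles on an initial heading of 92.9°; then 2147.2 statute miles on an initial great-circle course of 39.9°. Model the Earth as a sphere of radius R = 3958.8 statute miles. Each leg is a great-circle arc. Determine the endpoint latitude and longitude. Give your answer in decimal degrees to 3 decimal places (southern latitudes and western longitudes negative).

latitude 59.339°, longitude -0.954°

Apply the spherical direct solution leg by leg, carrying full precision between legs.
Leg 1: from (41.129°, -45.296°), δ = 201.4/3958.8 = 0.050874 rad, θ = 92.9° → φ = 40.917°, λ = -41.442°.
Leg 2: from (40.917°, -41.442°), δ = 2147.2/3958.8 = 0.542387 rad, θ = 39.9° → φ = 59.339°, λ = -0.954°.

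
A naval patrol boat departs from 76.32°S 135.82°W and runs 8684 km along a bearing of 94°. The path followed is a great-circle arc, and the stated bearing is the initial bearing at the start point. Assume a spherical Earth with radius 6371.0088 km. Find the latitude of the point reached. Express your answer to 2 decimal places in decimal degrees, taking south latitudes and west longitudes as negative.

latitude -12.51°

δ = 8684/6371.0088 = 1.363049 rad (78.0970°).
With φ₁ = -76.32° = -1.332035 rad and θ = 94° = 1.640609 rad:
Destination latitude: φ₂ = arcsin( sin φ₁ cos δ + cos φ₁ sin δ cos θ ) = arcsin(-0.216547) = -12.51°.
For the longitude increment, Δλ = atan2( sin θ sin δ cos φ₁, cos δ − sin φ₁ sin φ₂ ) = atan2(0.230850, -0.004148) = 91.03°.
λ₂ = λ₁ + Δλ = -44.79°.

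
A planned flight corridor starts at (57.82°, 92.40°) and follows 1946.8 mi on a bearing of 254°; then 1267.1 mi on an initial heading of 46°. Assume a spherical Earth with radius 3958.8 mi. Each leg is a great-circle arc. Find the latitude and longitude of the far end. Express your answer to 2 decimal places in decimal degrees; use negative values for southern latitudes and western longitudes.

latitude 53.45°, longitude 76.67°

Apply the spherical direct solution leg by leg, carrying full precision between legs.
Leg 1: from (57.82°, 92.40°), δ = 1946.8/3958.8 = 0.491765 rad, θ = 254° → φ = 42.59°, λ = 54.34°.
Leg 2: from (42.59°, 54.34°), δ = 1267.1/3958.8 = 0.320072 rad, θ = 46° → φ = 53.45°, λ = 76.67°.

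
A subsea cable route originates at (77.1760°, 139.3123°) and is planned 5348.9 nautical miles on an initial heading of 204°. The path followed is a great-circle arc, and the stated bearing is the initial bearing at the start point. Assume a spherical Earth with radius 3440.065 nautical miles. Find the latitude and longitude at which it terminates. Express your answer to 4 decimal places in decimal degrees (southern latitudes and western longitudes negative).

latitude -10.7910°, longitude 114.8556°

Central angle δ = d/R = 1.554883 rad.
Converting: φ₁ = 1.346975 rad, θ = 3.560472 rad.
Applying the spherical law of cosines for sides, sin φ₂ = sin φ₁ cos δ + cos φ₁ sin δ cos θ = -0.187227, so φ₂ = -10.7910°.
Then Δλ = atan2(-0.090267, 0.198469) = -0.426851 rad, from sin θ sin δ cos φ₁ over cos δ − sin φ₁ sin φ₂.
λ₂ = 139.3123° + -24.4567° = 114.8556°.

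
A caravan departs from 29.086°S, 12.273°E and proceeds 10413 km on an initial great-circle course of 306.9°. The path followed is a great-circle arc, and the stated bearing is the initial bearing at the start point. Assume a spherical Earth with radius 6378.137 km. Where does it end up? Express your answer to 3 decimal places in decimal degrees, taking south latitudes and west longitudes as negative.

latitude 33.623°, longitude -61.167°

Central angle δ = d/R = 1.632608 rad.
With φ₁ = -29.086° = -0.507646 rad and θ = 306.9° = 5.356415 rad:
Applying the spherical law of cosines for sides, sin φ₂ = sin φ₁ cos δ + cos φ₁ sin δ cos θ = 0.553729, so φ₂ = 33.623°.
For the longitude increment, Δλ = atan2( sin θ sin δ cos φ₁, cos δ − sin φ₁ sin φ₂ ) = atan2(-0.697503, 0.207407) = -73.440°.
λ₂ = 12.273° + -73.440° = -61.167°.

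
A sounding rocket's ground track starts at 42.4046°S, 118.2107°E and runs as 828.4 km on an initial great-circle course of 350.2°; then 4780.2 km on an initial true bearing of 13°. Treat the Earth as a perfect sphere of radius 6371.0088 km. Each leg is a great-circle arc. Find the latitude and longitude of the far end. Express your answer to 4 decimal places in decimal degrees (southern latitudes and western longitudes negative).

Apply the spherical direct solution leg by leg, carrying full precision between legs.
Leg 1: from (-42.4046°, 118.2107°), δ = 828.4/6371.0088 = 0.130027 rad, θ = 350.2° → φ = -35.0524°, λ = 116.6659°.
Leg 2: from (-35.0524°, 116.6659°), δ = 4780.2/6371.0088 = 0.750305 rad, θ = 13° → φ = 7.1101°, λ = 125.5580°.

latitude 7.1101°, longitude 125.5580°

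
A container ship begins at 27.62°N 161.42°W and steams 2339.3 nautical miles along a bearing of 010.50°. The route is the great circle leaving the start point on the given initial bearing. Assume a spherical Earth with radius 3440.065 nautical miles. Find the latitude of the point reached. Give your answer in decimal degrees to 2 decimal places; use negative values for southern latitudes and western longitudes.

Central angle δ = d/R = 0.680016 rad.
Converting: φ₁ = 0.482060 rad, θ = 0.183260 rad.
Applying the spherical law of cosines for sides, sin φ₂ = sin φ₁ cos δ + cos φ₁ sin δ cos θ = 0.908301, so φ₂ = 65.27°.
Δλ = atan2( sin θ sin δ cos φ₁ , cos δ − sin φ₁ sin φ₂ ) = atan2(0.101532, 0.356469) = 0.277479 rad = 15.90°.
λ₂ = -161.42° + 15.90° = -145.52°.

latitude 65.27°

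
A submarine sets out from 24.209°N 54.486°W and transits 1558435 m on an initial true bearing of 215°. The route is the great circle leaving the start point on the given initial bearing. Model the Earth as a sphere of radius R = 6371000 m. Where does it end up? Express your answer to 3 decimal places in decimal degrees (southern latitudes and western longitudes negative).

Central angle δ = d/R = 0.244614 rad.
Converting: φ₁ = 0.422527 rad, θ = 3.752458 rad.
Applying the spherical law of cosines for sides, sin φ₂ = sin φ₁ cos δ + cos φ₁ sin δ cos θ = 0.216922, so φ₂ = 12.528°.
Δλ = atan2( sin θ sin δ cos φ₁ , cos δ − sin φ₁ sin φ₂ ) = atan2(-0.126693, 0.881278) = -0.142783 rad = -8.181°.
Hence λ₂ = -54.486° + -8.181° = -62.667°.

latitude 12.528°, longitude -62.667°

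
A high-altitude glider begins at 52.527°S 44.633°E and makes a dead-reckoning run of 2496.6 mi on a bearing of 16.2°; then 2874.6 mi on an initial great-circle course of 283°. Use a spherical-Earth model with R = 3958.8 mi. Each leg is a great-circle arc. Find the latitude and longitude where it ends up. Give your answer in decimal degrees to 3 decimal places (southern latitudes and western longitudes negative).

latitude -4.534°, longitude 14.086°

Apply the spherical direct solution leg by leg, carrying full precision between legs.
Leg 1: from (-52.527°, 44.633°), δ = 2496.6/3958.8 = 0.630646 rad, θ = 16.2° → φ = -17.246°, λ = 54.552°.
Leg 2: from (-17.246°, 54.552°), δ = 2874.6/3958.8 = 0.726129 rad, θ = 283° → φ = -4.534°, λ = 14.086°.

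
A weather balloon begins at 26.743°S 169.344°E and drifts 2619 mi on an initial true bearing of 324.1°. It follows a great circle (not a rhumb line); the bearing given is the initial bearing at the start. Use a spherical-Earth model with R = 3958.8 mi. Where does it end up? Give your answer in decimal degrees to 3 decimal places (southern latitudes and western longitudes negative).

The arc subtends δ = 2619/3958.8 = 0.661564 rad at the centre.
Start latitude φ₁ = -0.466753 rad; initial bearing θ = 5.656612 rad.
sin φ₂ = sin φ₁ cos δ + cos φ₁ sin δ cos θ = (-0.449989)(0.789032) + (0.893034)(0.614352)(0.810042) = 0.089363
φ₂ = asin(0.089363) = 0.089482 rad = 5.127°.
For the longitude increment, Δλ = atan2( sin θ sin δ cos φ₁, cos δ − sin φ₁ sin φ₂ ) = atan2(-0.321706, 0.829245) = -21.204°.
Hence λ₂ = 169.344° + -21.204° = 148.140°.

latitude 5.127°, longitude 148.140°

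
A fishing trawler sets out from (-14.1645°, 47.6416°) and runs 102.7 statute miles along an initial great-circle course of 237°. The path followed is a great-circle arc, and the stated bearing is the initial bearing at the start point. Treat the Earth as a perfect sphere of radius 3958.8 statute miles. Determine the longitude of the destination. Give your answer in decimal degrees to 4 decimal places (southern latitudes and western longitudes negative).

Angular distance δ = d/R = 102.7 / 3958.8 = 0.025942 rad.
Start latitude φ₁ = -0.247217 rad; initial bearing θ = 4.136430 rad.
Applying the spherical law of cosines for sides, sin φ₂ = sin φ₁ cos δ + cos φ₁ sin δ cos θ = -0.258322, so φ₂ = -14.9705°.
Δλ = atan2( sin θ sin δ cos φ₁ , cos δ − sin φ₁ sin φ₂ ) = atan2(-0.021093, 0.936450) = -0.022521 rad = -1.2903°.
λ₂ = 47.6416° + -1.2903° = 46.3513°.

longitude 46.3513°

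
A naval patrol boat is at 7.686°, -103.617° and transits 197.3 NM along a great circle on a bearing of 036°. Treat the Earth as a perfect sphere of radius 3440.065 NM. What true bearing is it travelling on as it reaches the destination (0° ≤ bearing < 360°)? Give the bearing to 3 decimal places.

Central angle δ = d/R = 0.057354 rad.
With φ₁ = 7.686° = 0.134146 rad and θ = 36° = 0.628319 rad:
sin φ₂ = sin φ₁ cos δ + cos φ₁ sin δ cos θ = (0.133744)(0.998356) + (0.991016)(0.057322)(0.809017) = 0.179482
φ₂ = asin(0.179482) = 0.180460 rad = 10.340°.
Δλ = atan2( sin θ sin δ cos φ₁ , cos δ − sin φ₁ sin φ₂ ) = atan2(0.033390, 0.974351) = 0.034256 rad = 1.963°.
Hence λ₂ = -103.617° + 1.963° = -101.654°.
The forward bearing on arrival equals the back-azimuth from the destination plus 180°.
Back-azimuth from P₂ (10.340°, -101.654°) to P₁ (7.686°, -103.617°), with Δλ' = λ₁ − λ₂ = -1.963°: atan2( sin Δλ' cos φ₁ , cos φ₂ sin φ₁ − sin φ₂ cos φ₁ cos Δλ' ) = 216.308°.
Final bearing = (216.308° + 180°) mod 360° = 36.308°.

final bearing 36.308°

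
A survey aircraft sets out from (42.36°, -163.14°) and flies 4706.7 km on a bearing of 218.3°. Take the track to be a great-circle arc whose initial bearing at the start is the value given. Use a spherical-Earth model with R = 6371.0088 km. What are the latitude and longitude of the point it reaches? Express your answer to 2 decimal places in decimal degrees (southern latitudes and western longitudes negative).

The arc subtends δ = 4706.7/6371.0088 = 0.738768 rad at the centre.
Converting: φ₁ = 0.739321 rad, θ = 3.810054 rad.
Destination latitude: φ₂ = arcsin( sin φ₁ cos δ + cos φ₁ sin δ cos θ ) = arcsin(0.107643) = 6.18°.
Then Δλ = atan2(-0.308387, 0.666770) = -0.433208 rad, from sin θ sin δ cos φ₁ over cos δ − sin φ₁ sin φ₂.
λ₂ = -163.14° + -24.82° = -187.96°, normalized to (−180°, 180°] → 172.04°.

latitude 6.18°, longitude 172.04°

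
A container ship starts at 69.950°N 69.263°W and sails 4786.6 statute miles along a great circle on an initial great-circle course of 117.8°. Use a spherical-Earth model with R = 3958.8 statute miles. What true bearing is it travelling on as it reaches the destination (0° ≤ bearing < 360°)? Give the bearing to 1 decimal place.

The arc subtends δ = 4786.6/3958.8 = 1.209104 rad at the centre.
Start latitude φ₁ = 1.220858 rad; initial bearing θ = 2.055998 rad.
sin φ₂ = sin φ₁ cos δ + cos φ₁ sin δ cos θ = (0.939394)(0.353858) + (0.342840)(0.935299)(-0.466387) = 0.182861
φ₂ = asin(0.182861) = 0.183896 rad = 10.536°.
Δλ = atan2( sin θ sin δ cos φ₁ , cos δ − sin φ₁ sin φ₂ ) = atan2(0.283648, 0.182079) = 1.000123 rad = 57.303°.
λ₂ = λ₁ + Δλ = -11.960°.
The forward bearing on arrival equals the back-azimuth from the destination plus 180°.
Back-azimuth from P₂ (10.5°, -12.0°) to P₁ (70.0°, -69.3°), with Δλ' = λ₁ − λ₂ = -57.3°: atan2( sin Δλ' cos φ₁ , cos φ₂ sin φ₁ − sin φ₂ cos φ₁ cos Δλ' ) = 342.0°.
Final bearing = (342.0° + 180°) mod 360° = 162.0°.

final bearing 162.0°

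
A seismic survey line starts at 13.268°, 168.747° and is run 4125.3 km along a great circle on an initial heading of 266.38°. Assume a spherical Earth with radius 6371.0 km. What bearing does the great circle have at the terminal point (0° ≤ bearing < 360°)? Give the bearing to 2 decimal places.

Angular distance δ = d/R = 4125.3 / 6371 = 0.647512 rad.
Start latitude φ₁ = 0.231570 rad; initial bearing θ = 4.649208 rad.
Destination latitude: φ₂ = arcsin( sin φ₁ cos δ + cos φ₁ sin δ cos θ ) = arcsin(0.145982) = 8.394°.
For the longitude increment, Δλ = atan2( sin θ sin δ cos φ₁, cos δ − sin φ₁ sin φ₂ ) = atan2(-0.585931, 0.764083) = -37.483°.
λ₂ = λ₁ + Δλ = 131.264°.
The forward bearing on arrival equals the back-azimuth from the destination plus 180°.
Back-azimuth from P₂ (8.39°, 131.26°) to P₁ (13.27°, 168.75°), with Δλ' = λ₁ − λ₂ = 37.48°: atan2( sin Δλ' cos φ₁ , cos φ₂ sin φ₁ − sin φ₂ cos φ₁ cos Δλ' ) = 79.08°.
Final bearing = (79.08° + 180°) mod 360° = 259.08°.

final bearing 259.08°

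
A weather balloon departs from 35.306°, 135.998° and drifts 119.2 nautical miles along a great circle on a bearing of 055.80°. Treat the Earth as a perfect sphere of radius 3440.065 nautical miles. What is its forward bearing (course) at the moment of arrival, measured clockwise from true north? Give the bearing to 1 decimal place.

final bearing 57.0°

δ = 119.2/3440.065 = 0.034651 rad (1.9853°).
Converting: φ₁ = 0.616206 rad, θ = 0.973894 rad.
Applying the spherical law of cosines for sides, sin φ₂ = sin φ₁ cos δ + cos φ₁ sin δ cos θ = 0.593487, so φ₂ = 36.405°.
Then Δλ = atan2(0.023383, 0.656398) = 0.035608 rad, from sin θ sin δ cos φ₁ over cos δ − sin φ₁ sin φ₂.
λ₂ = 135.998° + 2.040° = 138.038°.
The forward bearing on arrival equals the back-azimuth from the destination plus 180°.
Back-azimuth from P₂ (36.4°, 138.0°) to P₁ (35.3°, 136.0°), with Δλ' = λ₁ − λ₂ = -2.0°: atan2( sin Δλ' cos φ₁ , cos φ₂ sin φ₁ − sin φ₂ cos φ₁ cos Δλ' ) = 237.0°.
Final bearing = (237.0° + 180°) mod 360° = 57.0°.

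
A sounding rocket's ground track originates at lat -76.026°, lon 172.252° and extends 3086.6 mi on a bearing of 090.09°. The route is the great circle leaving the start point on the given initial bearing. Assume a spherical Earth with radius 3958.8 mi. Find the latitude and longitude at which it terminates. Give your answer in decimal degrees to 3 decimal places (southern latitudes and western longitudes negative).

δ = 3086.6/3958.8 = 0.779681 rad (44.6724°).
Start latitude φ₁ = -1.326904 rad; initial bearing θ = 1.572367 rad.
Applying the spherical law of cosines for sides, sin φ₂ = sin φ₁ cos δ + cos φ₁ sin δ cos θ = -0.690359, so φ₂ = -43.659°.
Δλ = atan2( sin θ sin δ cos φ₁ , cos δ − sin φ₁ sin φ₂ ) = atan2(0.169774, 0.041210) = 1.332667 rad = 76.356°.
λ₂ = 172.252° + 76.356° = 248.608°, normalized to (−180°, 180°] → -111.392°.

latitude -43.659°, longitude -111.392°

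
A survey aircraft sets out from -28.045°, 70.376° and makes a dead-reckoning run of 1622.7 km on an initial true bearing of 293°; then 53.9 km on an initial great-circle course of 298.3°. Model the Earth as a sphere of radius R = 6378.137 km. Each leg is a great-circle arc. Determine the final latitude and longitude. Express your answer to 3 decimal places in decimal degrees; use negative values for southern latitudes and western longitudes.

latitude -21.377°, longitude 55.489°

Apply the spherical direct solution leg by leg, carrying full precision between legs.
Leg 1: from (-28.045°, 70.376°), δ = 1622.7/6378.137 = 0.254416 rad, θ = 293° → φ = -21.607°, λ = 55.947°.
Leg 2: from (-21.607°, 55.947°), δ = 53.9/6378.137 = 0.008451 rad, θ = 298.3° → φ = -21.377°, λ = 55.489°.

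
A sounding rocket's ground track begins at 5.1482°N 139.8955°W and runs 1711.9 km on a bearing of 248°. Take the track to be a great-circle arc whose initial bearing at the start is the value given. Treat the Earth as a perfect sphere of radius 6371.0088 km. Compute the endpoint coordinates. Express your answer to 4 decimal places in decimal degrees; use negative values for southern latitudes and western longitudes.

Central angle δ = d/R = 0.268702 rad.
Converting: φ₁ = 0.089853 rad, θ = 4.328417 rad.
sin φ₂ = sin φ₁ cos δ + cos φ₁ sin δ cos θ = (0.089732)(0.964116) + (0.995966)(0.265480)(-0.374607) = -0.012537
φ₂ = asin(-0.012537) = -0.012537 rad = -0.7183°.
For the longitude increment, Δλ = atan2( sin θ sin δ cos φ₁, cos δ − sin φ₁ sin φ₂ ) = atan2(-0.245156, 0.965241) = -14.2509°.
Hence λ₂ = -139.8955° + -14.2509° = -154.1464°.

latitude -0.7183°, longitude -154.1464°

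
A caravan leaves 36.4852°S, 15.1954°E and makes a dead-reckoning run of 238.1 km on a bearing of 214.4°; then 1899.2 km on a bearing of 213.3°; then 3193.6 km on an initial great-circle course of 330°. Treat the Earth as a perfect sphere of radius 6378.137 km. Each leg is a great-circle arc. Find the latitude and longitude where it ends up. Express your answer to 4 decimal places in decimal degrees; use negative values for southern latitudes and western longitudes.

Apply the spherical direct solution leg by leg, carrying full precision between legs.
Leg 1: from (-36.4852°, 15.1954°), δ = 238.1/6378.137 = 0.037331 rad, θ = 214.4° → φ = -38.2402°, λ = 13.6570°.
Leg 2: from (-38.2402°, 13.6570°), δ = 1899.2/6378.137 = 0.297767 rad, θ = 213.3° → φ = -51.6578°, λ = -1.3923°.
Leg 3: from (-51.6578°, -1.3923°), δ = 3193.6/6378.137 = 0.500710 rad, θ = 330° → φ = -25.4760°, λ = -16.8113°.

latitude -25.4760°, longitude -16.8113°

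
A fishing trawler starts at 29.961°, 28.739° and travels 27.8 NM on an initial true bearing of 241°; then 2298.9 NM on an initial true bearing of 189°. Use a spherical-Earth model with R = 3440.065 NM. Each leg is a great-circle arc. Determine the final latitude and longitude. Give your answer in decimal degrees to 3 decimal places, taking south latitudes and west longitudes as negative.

latitude -8.170°, longitude 22.653°

Apply the spherical direct solution leg by leg, carrying full precision between legs.
Leg 1: from (29.961°, 28.739°), δ = 27.8/3440.065 = 0.008081 rad, θ = 241° → φ = 29.736°, λ = 28.273°.
Leg 2: from (29.736°, 28.273°), δ = 2298.9/3440.065 = 0.668272 rad, θ = 189° → φ = -8.170°, λ = 22.653°.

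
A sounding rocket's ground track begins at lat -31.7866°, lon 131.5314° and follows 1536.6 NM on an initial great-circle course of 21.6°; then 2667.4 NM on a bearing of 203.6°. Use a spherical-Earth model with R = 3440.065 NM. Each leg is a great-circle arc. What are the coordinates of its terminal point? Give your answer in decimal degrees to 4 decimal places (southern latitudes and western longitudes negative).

latitude -46.9836°, longitude 116.5106°

Apply the spherical direct solution leg by leg, carrying full precision between legs.
Leg 1: from (-31.7866°, 131.5314°), δ = 1536.6/3440.065 = 0.446678 rad, θ = 21.6° → φ = -7.6822°, λ = 140.7650°.
Leg 2: from (-7.6822°, 140.7650°), δ = 2667.4/3440.065 = 0.775392 rad, θ = 203.6° → φ = -46.9836°, λ = 116.5106°.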